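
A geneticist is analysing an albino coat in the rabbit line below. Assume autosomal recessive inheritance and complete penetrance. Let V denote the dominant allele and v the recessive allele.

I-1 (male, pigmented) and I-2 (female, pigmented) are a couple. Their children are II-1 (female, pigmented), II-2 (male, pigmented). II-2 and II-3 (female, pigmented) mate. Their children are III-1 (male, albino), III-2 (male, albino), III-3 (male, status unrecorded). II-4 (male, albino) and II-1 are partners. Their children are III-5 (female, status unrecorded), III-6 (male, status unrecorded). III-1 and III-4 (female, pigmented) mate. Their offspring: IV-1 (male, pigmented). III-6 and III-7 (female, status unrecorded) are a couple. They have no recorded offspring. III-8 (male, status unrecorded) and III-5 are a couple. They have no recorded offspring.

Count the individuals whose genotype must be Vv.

Obligate heterozygotes: II-2 is pigmented so carries V and passed v to III-1 (vv), so II-2 is Vv; II-3 is pigmented so carries V and passed v to III-1 (vv), so II-3 is Vv; IV-1 is pigmented so carries V and received v from III-1 (vv), so IV-1 is Vv.
Every other individual is either homozygous by phenotype or has at least one consistent homozygous assignment, so the count is 3.

3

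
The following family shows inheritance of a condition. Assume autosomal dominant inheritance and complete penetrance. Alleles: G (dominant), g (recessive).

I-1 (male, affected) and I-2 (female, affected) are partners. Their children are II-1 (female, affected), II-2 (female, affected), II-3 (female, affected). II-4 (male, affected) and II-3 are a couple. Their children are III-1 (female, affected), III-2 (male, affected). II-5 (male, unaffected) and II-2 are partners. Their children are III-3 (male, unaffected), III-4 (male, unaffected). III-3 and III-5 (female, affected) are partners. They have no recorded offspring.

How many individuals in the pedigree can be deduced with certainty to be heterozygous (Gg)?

Obligate heterozygotes: II-2 is affected so carries G and passed g to III-3 (gg), so II-2 is Gg.
Every other individual is either homozygous by phenotype or has at least one consistent homozygous assignment, so the count is 1.

1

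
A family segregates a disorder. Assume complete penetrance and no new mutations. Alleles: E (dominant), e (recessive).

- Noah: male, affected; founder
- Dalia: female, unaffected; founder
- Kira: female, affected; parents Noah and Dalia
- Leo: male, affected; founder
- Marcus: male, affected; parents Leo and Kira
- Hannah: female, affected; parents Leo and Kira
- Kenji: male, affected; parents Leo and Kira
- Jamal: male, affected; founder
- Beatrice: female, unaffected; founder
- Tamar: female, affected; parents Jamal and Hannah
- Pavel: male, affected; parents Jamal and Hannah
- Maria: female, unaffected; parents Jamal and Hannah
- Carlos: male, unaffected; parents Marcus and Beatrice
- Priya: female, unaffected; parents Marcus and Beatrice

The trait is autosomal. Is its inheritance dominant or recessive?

Jamal and Hannah are both affected yet have an unaffected child Maria. Under a recessive model two affected parents are homozygous and every child would be affected, so the trait cannot be recessive.

dominant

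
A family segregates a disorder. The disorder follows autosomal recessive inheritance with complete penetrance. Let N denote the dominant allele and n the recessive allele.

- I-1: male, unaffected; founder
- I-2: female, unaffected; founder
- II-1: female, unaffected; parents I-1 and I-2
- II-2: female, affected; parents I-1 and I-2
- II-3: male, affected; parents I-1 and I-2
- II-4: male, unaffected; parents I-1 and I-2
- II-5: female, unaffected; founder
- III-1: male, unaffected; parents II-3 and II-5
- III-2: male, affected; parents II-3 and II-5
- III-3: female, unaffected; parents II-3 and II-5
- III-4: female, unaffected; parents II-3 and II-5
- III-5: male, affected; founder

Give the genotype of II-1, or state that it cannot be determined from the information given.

cannot be determined

II-1's phenotype allows NN or Nn, and no parent or child forces a single allele at both positions; consistent genotype assignments exist with II-1 as NN or Nn.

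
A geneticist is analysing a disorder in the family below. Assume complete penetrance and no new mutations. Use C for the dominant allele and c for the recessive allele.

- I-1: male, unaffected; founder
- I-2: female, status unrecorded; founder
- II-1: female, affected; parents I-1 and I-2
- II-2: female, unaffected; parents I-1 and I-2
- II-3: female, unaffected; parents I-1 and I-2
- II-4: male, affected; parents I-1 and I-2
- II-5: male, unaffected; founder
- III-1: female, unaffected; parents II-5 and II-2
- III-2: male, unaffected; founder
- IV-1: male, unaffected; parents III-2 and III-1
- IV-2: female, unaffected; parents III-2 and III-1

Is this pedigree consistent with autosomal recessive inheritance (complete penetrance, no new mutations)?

A consistent assignment under autosomal recessive exists: I-1 Cc, I-2 Cc, II-1 cc, II-2 CC, II-3 CC, II-4 cc, II-5 CC, III-1 CC, III-2 CC, IV-1 CC, IV-2 CC.
In this assignment every recorded phenotype matches its genotype and every non-founder's genotype is obtainable from its parents' genotypes, so the pedigree is consistent.

Yes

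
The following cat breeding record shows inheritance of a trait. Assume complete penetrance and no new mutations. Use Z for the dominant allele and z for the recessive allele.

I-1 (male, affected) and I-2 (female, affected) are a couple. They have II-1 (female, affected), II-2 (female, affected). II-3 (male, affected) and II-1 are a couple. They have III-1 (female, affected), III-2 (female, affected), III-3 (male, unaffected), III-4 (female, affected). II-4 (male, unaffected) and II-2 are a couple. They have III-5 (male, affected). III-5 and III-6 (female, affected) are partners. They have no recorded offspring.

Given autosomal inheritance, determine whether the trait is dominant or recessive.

dominant

II-3 and II-1 are both affected yet have an unaffected child III-3. Under a recessive model two affected parents are homozygous and every child would be affected, so the trait cannot be recessive.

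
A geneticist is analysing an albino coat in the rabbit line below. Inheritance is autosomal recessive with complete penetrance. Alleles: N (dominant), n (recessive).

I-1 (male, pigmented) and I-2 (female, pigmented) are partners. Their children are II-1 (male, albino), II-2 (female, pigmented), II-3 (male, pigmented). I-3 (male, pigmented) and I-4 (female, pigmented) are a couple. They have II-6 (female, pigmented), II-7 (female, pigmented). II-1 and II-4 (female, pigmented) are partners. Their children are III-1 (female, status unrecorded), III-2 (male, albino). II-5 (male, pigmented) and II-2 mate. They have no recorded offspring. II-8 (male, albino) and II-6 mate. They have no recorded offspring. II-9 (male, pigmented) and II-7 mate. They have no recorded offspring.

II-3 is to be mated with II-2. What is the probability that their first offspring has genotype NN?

I-1 is pigmented so carries N and passed n to II-1 (nn), so I-1 is Nn.
I-2 is pigmented so carries N and passed n to II-1 (nn), so I-2 is Nn.
II-3 is a pigmented offspring of I-1 (Nn) × I-2 (Nn), whose cross gives 1/4 NN : 1/2 Nn : 1/4 nn; conditioning on being pigmented, II-3 is NN with probability 1/3, Nn with probability 2/3.
II-2 is a pigmented offspring of I-1 (Nn) × I-2 (Nn), whose cross gives 1/4 NN : 1/2 Nn : 1/4 nn; conditioning on being pigmented, II-2 is NN with probability 1/3, Nn with probability 2/3.
Summing over parental genotype combinations, P(offspring has genotype NN) = 1/9·1 + 2/9·1/2 + 2/9·1/2 + 4/9·1/4 = 4/9.

4/9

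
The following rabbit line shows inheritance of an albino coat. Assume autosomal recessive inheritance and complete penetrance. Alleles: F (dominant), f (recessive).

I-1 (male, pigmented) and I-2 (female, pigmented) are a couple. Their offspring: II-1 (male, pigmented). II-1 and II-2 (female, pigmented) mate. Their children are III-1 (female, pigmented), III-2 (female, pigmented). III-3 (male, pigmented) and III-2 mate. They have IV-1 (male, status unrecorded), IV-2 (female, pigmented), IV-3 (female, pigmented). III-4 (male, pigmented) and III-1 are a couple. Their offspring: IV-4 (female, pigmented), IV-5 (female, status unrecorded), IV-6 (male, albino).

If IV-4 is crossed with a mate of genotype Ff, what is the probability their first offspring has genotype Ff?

III-4 is pigmented so carries F and passed f to IV-6 (ff), so III-4 is Ff.
III-1 is pigmented so carries F and passed f to IV-6 (ff), so III-1 is Ff.
IV-4 is a pigmented offspring of III-4 (Ff) × III-1 (Ff), whose cross gives 1/4 FF : 1/2 Ff : 1/4 ff; conditioning on being pigmented, IV-4 is FF with probability 1/3, Ff with probability 2/3.
Summing over parental genotype combinations, P(offspring has genotype Ff) = 1/3·1/2 + 2/3·1/2 = 1/2.

1/2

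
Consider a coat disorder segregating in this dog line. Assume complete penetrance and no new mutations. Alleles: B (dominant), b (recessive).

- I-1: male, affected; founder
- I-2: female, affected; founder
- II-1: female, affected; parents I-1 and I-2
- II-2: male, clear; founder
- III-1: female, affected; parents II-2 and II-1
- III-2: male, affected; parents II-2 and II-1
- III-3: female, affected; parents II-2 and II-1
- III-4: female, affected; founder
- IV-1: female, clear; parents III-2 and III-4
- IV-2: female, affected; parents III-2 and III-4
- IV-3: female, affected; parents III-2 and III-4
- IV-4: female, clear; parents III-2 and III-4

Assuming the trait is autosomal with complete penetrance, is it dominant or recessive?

dominant

III-2 and III-4 are both affected yet have a clear child IV-1. Under a recessive model two affected parents are homozygous and every child would be affected, so the trait cannot be recessive.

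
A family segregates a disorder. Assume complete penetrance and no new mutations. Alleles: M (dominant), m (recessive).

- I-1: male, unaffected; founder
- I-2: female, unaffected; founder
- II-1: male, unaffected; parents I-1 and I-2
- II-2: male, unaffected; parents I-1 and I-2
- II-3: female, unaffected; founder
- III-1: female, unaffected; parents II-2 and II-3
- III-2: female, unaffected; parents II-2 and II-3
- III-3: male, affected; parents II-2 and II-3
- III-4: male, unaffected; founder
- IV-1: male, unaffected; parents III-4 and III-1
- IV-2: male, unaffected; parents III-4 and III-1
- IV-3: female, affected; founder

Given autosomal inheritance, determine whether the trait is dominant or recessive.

recessive

II-2 and II-3 are both unaffected yet have an affected child III-3. Under dominance, an affected child requires at least one affected parent, so the trait cannot be dominant.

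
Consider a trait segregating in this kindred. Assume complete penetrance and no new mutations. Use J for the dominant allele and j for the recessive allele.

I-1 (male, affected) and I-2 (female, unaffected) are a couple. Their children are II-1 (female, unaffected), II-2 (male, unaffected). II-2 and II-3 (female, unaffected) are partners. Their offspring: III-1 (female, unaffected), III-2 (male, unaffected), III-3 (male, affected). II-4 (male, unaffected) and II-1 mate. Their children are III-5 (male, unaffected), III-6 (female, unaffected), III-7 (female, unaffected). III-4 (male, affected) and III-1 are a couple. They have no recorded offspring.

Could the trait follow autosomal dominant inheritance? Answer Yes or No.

No

Under autosomal dominant, III-3 (affected, male) cannot arise from II-2 (unaffected) × II-3 (unaffected).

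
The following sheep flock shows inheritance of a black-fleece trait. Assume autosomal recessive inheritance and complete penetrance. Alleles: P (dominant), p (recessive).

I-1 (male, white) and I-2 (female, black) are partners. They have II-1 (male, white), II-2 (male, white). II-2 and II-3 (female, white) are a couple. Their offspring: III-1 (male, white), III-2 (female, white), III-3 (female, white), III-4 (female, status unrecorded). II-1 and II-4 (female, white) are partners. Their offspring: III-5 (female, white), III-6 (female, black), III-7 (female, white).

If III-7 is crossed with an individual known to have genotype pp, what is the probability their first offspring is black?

1/3

II-1 is white so carries P and received p from I-2 (pp), so II-1 is Pp.
II-4 is white so carries P and passed p to III-6 (pp), so II-4 is Pp.
III-7 is a white offspring of II-1 (Pp) × II-4 (Pp), whose cross gives 1/4 PP : 1/2 Pp : 1/4 pp; conditioning on being white, III-7 is PP with probability 1/3, Pp with probability 2/3.
Summing over parental genotype combinations, P(offspring is black) = 2/3·1/2 = 1/3.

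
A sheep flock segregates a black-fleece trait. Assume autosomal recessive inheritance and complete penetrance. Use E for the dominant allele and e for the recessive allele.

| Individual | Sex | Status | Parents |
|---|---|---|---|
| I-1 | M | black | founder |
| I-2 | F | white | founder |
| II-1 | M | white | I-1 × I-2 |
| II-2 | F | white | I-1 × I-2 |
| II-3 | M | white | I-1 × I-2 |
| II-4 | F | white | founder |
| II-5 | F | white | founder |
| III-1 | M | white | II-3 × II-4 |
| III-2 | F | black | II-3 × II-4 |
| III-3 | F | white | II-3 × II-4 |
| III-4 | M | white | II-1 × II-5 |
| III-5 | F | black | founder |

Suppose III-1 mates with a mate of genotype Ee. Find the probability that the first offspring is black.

II-3 is white so carries E and received e from I-1 (ee), so II-3 is Ee.
II-4 is white so carries E and passed e to III-2 (ee), so II-4 is Ee.
III-1 is a white offspring of II-3 (Ee) × II-4 (Ee), whose cross gives 1/4 EE : 1/2 Ee : 1/4 ee; conditioning on being white, III-1 is EE with probability 1/3, Ee with probability 2/3.
Summing over parental genotype combinations, P(offspring is black) = 2/3·1/4 = 1/6.

1/6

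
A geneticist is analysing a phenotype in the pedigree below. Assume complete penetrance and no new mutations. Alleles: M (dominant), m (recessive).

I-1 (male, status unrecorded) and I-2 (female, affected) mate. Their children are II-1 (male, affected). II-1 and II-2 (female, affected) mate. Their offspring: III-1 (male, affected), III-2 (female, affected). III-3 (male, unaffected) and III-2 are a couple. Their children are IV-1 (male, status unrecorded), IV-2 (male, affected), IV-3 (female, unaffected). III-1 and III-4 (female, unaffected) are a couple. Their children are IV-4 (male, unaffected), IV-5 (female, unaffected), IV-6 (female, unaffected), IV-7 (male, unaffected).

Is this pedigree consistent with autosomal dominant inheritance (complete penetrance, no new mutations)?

Yes

A consistent assignment under autosomal dominant exists: I-1 MM, I-2 MM, II-1 MM, II-2 Mm, III-1 Mm, III-2 Mm, III-3 mm, III-4 mm, IV-1 Mm, IV-2 Mm, IV-3 mm, IV-4 mm, IV-5 mm, IV-6 mm, IV-7 mm.
In this assignment every recorded phenotype matches its genotype and every non-founder's genotype is obtainable from its parents' genotypes, so the pedigree is consistent.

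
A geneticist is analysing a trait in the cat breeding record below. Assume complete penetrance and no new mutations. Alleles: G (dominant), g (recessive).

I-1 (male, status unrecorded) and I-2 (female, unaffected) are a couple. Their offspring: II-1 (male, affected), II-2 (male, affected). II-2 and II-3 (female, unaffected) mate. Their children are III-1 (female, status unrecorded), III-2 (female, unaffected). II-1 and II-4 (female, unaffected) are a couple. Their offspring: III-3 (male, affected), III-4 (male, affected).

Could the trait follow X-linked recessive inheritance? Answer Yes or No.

A consistent assignment under X-linked recessive exists: I-1 X^G Y, I-2 X^G X^g, II-1 X^g Y, II-2 X^g Y, II-3 X^G X^G, II-4 X^G X^g, III-1 X^G X^g, III-2 X^G X^g, III-3 X^g Y, III-4 X^g Y.
In this assignment every recorded phenotype matches its genotype and every non-founder's genotype is obtainable from its parents' genotypes, so the pedigree is consistent.

Yes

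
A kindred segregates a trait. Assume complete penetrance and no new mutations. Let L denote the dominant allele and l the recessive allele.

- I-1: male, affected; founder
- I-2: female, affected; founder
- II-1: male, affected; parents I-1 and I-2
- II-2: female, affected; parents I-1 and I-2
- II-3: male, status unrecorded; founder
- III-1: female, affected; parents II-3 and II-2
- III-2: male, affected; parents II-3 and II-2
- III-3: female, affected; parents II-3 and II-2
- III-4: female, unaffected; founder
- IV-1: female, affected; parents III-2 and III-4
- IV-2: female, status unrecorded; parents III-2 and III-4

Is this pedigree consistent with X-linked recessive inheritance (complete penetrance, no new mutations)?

A consistent assignment under X-linked recessive exists: I-1 X^l Y, I-2 X^l X^l, II-1 X^l Y, II-2 X^l X^l, II-3 X^l Y, III-1 X^l X^l, III-2 X^l Y, III-3 X^l X^l, III-4 X^L X^l, IV-1 X^l X^l, IV-2 X^L X^l.
In this assignment every recorded phenotype matches its genotype and every non-founder's genotype is obtainable from its parents' genotypes, so the pedigree is consistent.

Yes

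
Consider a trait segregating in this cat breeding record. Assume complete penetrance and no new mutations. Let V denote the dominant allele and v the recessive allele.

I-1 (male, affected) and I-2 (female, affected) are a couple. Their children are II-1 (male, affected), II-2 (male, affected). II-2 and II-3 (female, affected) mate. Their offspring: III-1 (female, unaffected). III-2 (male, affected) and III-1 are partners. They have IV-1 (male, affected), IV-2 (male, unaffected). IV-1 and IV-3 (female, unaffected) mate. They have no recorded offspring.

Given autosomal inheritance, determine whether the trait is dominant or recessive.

II-2 and II-3 are both affected yet have an unaffected child III-1. Under a recessive model two affected parents are homozygous and every child would be affected, so the trait cannot be recessive.

dominant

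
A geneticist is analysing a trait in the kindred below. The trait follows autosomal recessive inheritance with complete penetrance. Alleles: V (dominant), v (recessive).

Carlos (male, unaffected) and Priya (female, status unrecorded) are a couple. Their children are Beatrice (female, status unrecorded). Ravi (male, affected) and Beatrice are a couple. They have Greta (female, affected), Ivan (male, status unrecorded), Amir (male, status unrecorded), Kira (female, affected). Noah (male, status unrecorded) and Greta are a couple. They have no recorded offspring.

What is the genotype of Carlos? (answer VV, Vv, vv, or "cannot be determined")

cannot be determined

Carlos's phenotype allows VV or Vv, and no parent or child forces a single allele at both positions; consistent genotype assignments exist with Carlos as VV or Vv.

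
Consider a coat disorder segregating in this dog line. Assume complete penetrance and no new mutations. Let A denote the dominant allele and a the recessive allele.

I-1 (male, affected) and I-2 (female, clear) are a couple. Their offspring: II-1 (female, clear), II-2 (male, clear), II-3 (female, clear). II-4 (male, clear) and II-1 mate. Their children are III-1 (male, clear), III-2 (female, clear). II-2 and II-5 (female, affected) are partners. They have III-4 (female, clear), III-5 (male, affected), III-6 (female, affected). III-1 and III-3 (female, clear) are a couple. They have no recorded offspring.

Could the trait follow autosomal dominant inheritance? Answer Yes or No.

Yes

A consistent assignment under autosomal dominant exists: I-1 Aa, I-2 aa, II-1 aa, II-2 aa, II-3 aa, II-4 aa, II-5 Aa, III-1 aa, III-2 aa, III-3 aa, III-4 aa, III-5 Aa, III-6 Aa.
In this assignment every recorded phenotype matches its genotype and every non-founder's genotype is obtainable from its parents' genotypes, so the pedigree is consistent.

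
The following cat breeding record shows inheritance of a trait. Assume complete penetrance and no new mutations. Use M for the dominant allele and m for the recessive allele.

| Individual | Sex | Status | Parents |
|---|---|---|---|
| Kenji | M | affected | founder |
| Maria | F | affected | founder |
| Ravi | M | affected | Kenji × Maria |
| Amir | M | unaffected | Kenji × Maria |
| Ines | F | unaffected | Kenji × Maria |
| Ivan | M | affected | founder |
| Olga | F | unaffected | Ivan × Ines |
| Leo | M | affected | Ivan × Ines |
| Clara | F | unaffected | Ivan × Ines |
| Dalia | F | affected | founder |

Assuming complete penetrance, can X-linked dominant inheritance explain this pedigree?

Under X-linked dominant, Ines (unaffected, female) cannot arise from Kenji (affected) × Maria (affected).

No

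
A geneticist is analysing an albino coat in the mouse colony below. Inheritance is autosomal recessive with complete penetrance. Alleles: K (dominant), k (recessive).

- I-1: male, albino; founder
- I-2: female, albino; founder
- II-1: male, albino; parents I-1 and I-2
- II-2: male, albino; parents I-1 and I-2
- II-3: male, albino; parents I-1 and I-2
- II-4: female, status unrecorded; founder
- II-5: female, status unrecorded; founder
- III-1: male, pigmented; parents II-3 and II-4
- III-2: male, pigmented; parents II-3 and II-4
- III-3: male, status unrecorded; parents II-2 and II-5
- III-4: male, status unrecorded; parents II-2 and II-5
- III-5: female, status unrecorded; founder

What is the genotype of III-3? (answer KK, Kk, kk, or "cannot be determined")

cannot be determined

III-3's phenotype is unrecorded, and no parent or child forces a single allele at both positions; consistent genotype assignments exist with III-3 as Kk or kk.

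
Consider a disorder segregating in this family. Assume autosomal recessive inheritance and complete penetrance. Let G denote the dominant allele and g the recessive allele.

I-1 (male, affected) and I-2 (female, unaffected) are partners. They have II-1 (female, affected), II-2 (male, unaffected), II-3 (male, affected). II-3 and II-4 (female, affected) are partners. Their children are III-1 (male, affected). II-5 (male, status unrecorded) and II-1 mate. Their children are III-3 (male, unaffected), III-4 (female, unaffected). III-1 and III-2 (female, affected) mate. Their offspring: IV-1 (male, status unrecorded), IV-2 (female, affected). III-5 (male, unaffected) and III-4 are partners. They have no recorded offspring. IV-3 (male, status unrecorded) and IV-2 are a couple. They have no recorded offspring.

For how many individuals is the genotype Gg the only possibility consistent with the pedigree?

4

Obligate heterozygotes: I-2 is unaffected so carries G and passed g to II-1 (gg), so I-2 is Gg; II-2 is unaffected so carries G and received g from I-1 (gg), so II-2 is Gg; III-3 is unaffected so carries G and received g from II-1 (gg), so III-3 is Gg; III-4 is unaffected so carries G and received g from II-1 (gg), so III-4 is Gg.
Every other individual is either homozygous by phenotype or has at least one consistent homozygous assignment, so the count is 4.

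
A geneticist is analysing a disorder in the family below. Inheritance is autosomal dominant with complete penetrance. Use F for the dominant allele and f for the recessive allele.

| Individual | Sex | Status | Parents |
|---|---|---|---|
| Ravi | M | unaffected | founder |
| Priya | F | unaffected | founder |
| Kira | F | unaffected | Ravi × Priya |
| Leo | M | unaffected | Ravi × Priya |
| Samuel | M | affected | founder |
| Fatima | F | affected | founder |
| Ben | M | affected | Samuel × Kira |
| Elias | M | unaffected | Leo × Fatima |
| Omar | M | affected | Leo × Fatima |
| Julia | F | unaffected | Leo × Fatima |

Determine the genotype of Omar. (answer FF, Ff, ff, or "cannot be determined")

From phenotype alone, Omar is FF or Ff.
Omar is affected so carries F and received f from Leo (ff), so Omar is Ff.

Ff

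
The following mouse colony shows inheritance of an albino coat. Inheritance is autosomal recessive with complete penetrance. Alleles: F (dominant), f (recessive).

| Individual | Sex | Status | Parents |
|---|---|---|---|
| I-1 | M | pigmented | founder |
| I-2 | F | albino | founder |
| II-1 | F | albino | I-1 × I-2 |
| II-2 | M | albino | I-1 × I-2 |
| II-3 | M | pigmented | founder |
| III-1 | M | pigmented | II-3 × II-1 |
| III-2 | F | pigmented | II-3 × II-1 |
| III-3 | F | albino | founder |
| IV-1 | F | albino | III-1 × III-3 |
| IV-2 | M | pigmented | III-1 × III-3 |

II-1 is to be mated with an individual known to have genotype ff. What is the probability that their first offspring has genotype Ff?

0

II-1 is albino, so II-1 is ff.
The cross gives 1 ff, so P(offspring has genotype Ff) = 0.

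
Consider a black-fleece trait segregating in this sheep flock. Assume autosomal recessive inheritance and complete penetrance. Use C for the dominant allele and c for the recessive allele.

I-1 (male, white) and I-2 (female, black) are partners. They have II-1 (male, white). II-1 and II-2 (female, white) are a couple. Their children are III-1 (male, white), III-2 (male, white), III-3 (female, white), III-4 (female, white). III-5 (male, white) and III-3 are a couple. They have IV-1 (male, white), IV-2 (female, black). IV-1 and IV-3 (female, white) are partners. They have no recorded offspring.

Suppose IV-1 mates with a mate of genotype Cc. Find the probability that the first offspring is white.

5/6

III-5 is white so carries C and passed c to IV-2 (cc), so III-5 is Cc.
III-3 is white so carries C and passed c to IV-2 (cc), so III-3 is Cc.
IV-1 is a white offspring of III-5 (Cc) × III-3 (Cc), whose cross gives 1/4 CC : 1/2 Cc : 1/4 cc; conditioning on being white, IV-1 is CC with probability 1/3, Cc with probability 2/3.
Summing over parental genotype combinations, P(offspring is white) = 1/3·1 + 2/3·3/4 = 5/6.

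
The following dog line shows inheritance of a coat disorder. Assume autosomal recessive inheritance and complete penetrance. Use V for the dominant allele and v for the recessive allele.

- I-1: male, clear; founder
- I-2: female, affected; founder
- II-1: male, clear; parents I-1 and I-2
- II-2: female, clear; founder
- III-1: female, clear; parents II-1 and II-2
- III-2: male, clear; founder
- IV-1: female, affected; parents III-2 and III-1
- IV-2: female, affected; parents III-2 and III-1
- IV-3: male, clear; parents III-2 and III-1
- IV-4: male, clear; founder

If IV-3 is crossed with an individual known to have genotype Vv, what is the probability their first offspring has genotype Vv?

III-2 is clear so carries V and passed v to IV-1 (vv), so III-2 is Vv.
III-1 is clear so carries V and passed v to IV-1 (vv), so III-1 is Vv.
IV-3 is a clear offspring of III-2 (Vv) × III-1 (Vv), whose cross gives 1/4 VV : 1/2 Vv : 1/4 vv; conditioning on being clear, IV-3 is VV with probability 1/3, Vv with probability 2/3.
Summing over parental genotype combinations, P(offspring has genotype Vv) = 1/3·1/2 + 2/3·1/2 = 1/2.

1/2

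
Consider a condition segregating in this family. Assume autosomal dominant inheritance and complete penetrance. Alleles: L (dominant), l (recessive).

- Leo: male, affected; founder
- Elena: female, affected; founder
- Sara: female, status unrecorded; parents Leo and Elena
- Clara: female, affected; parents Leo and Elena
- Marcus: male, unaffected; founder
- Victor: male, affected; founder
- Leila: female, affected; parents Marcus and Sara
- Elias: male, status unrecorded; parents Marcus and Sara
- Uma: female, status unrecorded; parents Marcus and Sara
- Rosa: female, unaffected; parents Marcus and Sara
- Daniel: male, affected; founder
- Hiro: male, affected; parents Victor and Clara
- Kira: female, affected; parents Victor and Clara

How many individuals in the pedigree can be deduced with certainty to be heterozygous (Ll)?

2

Obligate heterozygotes: Sara passed L to Leila (Ll, whose l came from Marcus) and passed l to Rosa (ll), so Sara is Ll; Leila is affected so carries L and received l from Marcus (ll), so Leila is Ll.
Every other individual is either homozygous by phenotype or has at least one consistent homozygous assignment, so the count is 2.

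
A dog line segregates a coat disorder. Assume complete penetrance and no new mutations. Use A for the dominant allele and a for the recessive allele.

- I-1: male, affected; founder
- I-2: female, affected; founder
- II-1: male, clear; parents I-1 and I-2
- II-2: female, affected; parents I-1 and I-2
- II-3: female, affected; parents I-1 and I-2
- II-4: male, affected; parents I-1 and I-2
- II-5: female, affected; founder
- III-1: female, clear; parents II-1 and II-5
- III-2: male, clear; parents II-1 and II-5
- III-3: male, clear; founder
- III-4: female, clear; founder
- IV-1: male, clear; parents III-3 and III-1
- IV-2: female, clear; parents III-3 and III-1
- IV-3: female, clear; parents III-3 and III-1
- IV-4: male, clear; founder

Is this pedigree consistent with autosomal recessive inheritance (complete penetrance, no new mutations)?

Under autosomal recessive, II-1 (clear, male) cannot arise from I-1 (affected) × I-2 (affected).

No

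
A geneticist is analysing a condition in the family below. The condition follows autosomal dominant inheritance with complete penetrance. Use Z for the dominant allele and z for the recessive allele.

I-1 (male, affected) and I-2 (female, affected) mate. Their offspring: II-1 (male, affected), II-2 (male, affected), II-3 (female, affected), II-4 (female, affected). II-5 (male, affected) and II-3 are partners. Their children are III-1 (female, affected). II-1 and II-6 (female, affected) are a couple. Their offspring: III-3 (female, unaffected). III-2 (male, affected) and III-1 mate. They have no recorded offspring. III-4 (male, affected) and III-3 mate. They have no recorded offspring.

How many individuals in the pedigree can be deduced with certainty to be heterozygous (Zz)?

2

Obligate heterozygotes: II-1 is affected so carries Z and passed z to III-3 (zz), so II-1 is Zz; II-6 is affected so carries Z and passed z to III-3 (zz), so II-6 is Zz.
Every other individual is either homozygous by phenotype or has at least one consistent homozygous assignment, so the count is 2.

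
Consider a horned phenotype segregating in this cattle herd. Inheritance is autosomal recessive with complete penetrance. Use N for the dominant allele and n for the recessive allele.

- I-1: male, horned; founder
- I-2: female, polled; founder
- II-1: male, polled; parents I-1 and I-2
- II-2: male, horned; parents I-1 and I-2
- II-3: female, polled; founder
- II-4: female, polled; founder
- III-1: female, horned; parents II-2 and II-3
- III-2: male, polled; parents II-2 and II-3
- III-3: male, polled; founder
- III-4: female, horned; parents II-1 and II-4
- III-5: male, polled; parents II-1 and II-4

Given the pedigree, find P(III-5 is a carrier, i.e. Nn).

II-1 is polled so carries N and received n from I-1 (nn), so II-1 is Nn.
II-4 is polled so carries N and passed n to III-4 (nn), so II-4 is Nn.
Their cross gives offspring ratios 1/4 NN : 1/2 Nn : 1/4 nn. Conditioning on III-5 being polled, P(Nn) = 1/2 / 3/4 = 2/3.

2/3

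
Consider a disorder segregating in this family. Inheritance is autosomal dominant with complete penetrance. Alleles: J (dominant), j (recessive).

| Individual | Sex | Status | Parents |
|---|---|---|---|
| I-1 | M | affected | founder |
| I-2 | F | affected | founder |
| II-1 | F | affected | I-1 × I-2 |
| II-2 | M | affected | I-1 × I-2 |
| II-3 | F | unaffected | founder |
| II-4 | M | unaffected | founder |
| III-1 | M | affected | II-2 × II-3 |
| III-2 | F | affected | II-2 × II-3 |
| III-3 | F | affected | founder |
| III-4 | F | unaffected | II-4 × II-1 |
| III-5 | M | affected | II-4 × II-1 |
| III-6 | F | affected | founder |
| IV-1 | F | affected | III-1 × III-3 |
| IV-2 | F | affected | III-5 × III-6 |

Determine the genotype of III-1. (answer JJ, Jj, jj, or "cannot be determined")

From phenotype alone, III-1 is JJ or Jj.
III-1 is affected so carries J and received j from II-3 (jj), so III-1 is Jj.

Jj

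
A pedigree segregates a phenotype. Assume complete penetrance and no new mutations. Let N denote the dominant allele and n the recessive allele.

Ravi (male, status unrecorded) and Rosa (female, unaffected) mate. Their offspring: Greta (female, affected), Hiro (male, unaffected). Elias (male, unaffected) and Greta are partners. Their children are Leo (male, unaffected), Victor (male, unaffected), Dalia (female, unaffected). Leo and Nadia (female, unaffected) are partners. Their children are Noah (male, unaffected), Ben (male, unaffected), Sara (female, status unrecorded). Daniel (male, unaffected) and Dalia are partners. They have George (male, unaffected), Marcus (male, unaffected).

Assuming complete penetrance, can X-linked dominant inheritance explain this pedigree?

A consistent assignment under X-linked dominant exists: Ravi X^N Y, Rosa X^n X^n, Greta X^N X^n, Hiro X^n Y, Elias X^n Y, Leo X^n Y, Victor X^n Y, Dalia X^n X^n, Nadia X^n X^n, Daniel X^n Y, Noah X^n Y, Ben X^n Y, Sara X^n X^n, George X^n Y, Marcus X^n Y.
In this assignment every recorded phenotype matches its genotype and every non-founder's genotype is obtainable from its parents' genotypes, so the pedigree is consistent.

Yes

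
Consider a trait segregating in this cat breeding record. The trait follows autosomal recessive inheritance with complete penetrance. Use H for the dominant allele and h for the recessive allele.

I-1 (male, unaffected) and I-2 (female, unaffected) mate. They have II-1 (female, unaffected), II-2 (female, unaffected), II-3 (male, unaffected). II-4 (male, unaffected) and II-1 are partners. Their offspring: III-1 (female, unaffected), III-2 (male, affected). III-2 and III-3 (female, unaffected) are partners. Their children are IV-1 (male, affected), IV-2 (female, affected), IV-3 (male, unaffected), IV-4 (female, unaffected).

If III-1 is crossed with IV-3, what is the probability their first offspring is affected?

II-4 is unaffected so carries H and passed h to III-2 (hh), so II-4 is Hh.
II-1 is unaffected so carries H and passed h to III-2 (hh), so II-1 is Hh.
III-1 is an unaffected offspring of II-4 (Hh) × II-1 (Hh), whose cross gives 1/4 HH : 1/2 Hh : 1/4 hh; conditioning on being unaffected, III-1 is HH with probability 1/3, Hh with probability 2/3.
IV-3 is unaffected so carries H and received h from III-2 (hh), so IV-3 is Hh.
Summing over parental genotype combinations, P(offspring is affected) = 2/3·1/4 = 1/6.

1/6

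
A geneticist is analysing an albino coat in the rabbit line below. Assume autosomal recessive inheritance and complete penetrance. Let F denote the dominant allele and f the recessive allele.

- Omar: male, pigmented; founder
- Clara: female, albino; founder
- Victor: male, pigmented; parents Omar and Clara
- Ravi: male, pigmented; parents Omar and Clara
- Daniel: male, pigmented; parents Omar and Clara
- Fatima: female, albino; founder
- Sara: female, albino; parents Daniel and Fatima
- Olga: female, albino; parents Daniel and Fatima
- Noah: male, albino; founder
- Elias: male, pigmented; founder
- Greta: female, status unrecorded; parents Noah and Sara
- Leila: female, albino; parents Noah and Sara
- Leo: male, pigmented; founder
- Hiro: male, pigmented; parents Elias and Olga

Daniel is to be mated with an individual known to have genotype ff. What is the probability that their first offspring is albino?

Daniel is pigmented so carries F and received f from Clara (ff), so Daniel is Ff.
The cross gives 1/2 Ff : 1/2 ff, so P(offspring is albino) = 1/2.

1/2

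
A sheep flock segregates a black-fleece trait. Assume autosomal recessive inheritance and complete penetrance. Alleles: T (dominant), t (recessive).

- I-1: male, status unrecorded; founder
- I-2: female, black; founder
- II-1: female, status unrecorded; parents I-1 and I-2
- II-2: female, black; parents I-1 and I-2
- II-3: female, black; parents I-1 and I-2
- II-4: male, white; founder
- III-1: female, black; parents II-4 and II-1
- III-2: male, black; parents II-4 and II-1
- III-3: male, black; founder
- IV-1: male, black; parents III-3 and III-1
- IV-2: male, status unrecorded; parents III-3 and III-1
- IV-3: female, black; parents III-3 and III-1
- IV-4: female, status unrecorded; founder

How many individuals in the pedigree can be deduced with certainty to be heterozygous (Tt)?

Obligate heterozygotes: II-4 is white so carries T and passed t to III-1 (tt), so II-4 is Tt.
Every other individual is either homozygous by phenotype or has at least one consistent homozygous assignment, so the count is 1.

1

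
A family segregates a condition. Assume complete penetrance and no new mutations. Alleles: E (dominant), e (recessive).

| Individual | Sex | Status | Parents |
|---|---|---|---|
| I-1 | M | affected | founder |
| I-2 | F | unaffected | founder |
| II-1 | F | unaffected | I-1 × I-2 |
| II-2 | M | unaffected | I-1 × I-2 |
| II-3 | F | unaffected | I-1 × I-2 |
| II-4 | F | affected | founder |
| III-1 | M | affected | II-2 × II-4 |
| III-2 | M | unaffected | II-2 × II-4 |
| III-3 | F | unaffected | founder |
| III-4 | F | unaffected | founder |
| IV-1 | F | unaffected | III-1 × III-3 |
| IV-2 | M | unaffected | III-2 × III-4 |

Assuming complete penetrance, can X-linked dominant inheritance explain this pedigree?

No

Under X-linked dominant, II-1 (unaffected, female) cannot arise from I-1 (affected) × I-2 (unaffected).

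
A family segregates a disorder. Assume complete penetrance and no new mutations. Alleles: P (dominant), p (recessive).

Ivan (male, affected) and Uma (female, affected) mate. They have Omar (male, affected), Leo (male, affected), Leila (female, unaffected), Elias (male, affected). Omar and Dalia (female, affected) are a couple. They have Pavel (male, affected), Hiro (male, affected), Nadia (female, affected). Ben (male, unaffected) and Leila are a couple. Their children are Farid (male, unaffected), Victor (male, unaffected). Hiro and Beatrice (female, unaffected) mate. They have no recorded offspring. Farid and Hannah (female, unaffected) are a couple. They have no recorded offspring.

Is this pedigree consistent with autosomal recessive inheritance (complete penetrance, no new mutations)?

No

Under autosomal recessive, Leila (unaffected, female) cannot arise from Ivan (affected) × Uma (affected).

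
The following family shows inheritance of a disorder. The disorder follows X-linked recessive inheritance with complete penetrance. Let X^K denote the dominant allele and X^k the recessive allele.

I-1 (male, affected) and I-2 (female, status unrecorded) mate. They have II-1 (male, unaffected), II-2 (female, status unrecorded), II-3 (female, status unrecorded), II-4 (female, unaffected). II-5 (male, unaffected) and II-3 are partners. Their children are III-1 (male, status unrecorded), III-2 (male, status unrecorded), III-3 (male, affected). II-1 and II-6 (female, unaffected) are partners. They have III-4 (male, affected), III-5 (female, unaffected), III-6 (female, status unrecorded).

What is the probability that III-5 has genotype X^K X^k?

1/2

II-1 is unaffected, so II-1 is X^K Y.
II-6 is unaffected so carries K and passed k to III-4 (X^k Y), so II-6 is X^K X^k.
Their cross gives offspring ratios 1/2 X^K X^K : 1/2 X^K X^k. Conditioning on III-5 being unaffected, P(X^K X^k) = 1/2 / 1 = 1/2.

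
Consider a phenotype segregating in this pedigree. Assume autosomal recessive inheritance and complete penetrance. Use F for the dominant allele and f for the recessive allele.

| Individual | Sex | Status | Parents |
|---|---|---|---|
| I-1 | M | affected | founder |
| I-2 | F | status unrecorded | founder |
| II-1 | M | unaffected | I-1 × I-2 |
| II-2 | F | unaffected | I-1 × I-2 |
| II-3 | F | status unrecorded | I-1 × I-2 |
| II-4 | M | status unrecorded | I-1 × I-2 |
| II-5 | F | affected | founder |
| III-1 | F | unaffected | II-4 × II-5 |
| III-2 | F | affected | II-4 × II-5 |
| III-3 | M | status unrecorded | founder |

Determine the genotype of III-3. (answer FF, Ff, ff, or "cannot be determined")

cannot be determined

III-3's phenotype is unrecorded, and no parent or child forces a single allele at both positions; consistent genotype assignments exist with III-3 as FF or Ff or ff.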